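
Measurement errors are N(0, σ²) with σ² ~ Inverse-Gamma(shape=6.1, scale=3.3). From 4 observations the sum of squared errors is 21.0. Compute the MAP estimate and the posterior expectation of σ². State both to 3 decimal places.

MAP = 1.516; posterior mean = 1.944

Posterior: Inverse-Gamma(shape = 6.1+4/2 = 8.1, scale = 3.3+21.0/2 = 13.8).
Mode = β/(α+1) = 13.8/9.1 = 1.516.
Mean = β/(α−1) = 13.8/7.1 = 1.944.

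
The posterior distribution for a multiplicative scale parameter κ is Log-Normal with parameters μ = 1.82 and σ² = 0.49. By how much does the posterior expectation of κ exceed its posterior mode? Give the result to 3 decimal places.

4.104

Mode = exp(μ − σ²) = exp(1.33) = 3.781.
Mean = exp(μ + σ²/2) = exp(2.065) = 7.885.
Difference = 7.885 − 3.781 = 4.104.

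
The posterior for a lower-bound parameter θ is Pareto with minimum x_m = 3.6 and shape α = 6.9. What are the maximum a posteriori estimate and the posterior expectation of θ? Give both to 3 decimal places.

The Pareto density is strictly decreasing on [x_m, ∞), so the mode is x_m = 3.600.
Mean = α·x_m/(α−1) = 6.9·3.6/5.9 = 4.210.
The posterior is right-skewed, so the mean exceeds the mode.

MAP = 3.600, posterior mean = 4.210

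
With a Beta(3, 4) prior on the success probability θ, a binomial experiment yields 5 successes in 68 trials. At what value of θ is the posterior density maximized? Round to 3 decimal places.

0.096

Posterior: Beta(3+5, 4+63) = Beta(8, 67).
Mode = (8−1)/(8+67−2) = 7/73 = 0.096.
Mean = 8/(8+67) = 8/75 = 0.107.
This is the posterior mode — the MAP estimate.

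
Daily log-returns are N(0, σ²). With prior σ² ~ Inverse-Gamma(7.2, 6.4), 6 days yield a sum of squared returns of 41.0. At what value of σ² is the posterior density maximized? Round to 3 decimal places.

2.402

Posterior: Inverse-Gamma(shape = 7.2+6/2 = 10.2, scale = 6.4+41.0/2 = 26.9).
Mode = β/(α+1) = 26.9/11.2 = 2.402.
Mean = β/(α−1) = 26.9/9.2 = 2.924.
This is the posterior mode — the MAP estimate.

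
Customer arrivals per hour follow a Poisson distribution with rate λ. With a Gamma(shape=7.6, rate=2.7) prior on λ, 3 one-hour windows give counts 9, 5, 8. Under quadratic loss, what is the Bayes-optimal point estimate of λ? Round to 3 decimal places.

5.193

Σ counts = 22. Posterior: Gamma(shape = 7.6+22 = 29.6, rate = 2.7+3 = 5.7).
Mode = (α−1)/β = 28.6/5.7 = 5.018.
Mean = α/β = 29.6/5.7 = 5.193.
Quadratic loss ⇒ the optimal estimator is the posterior mean.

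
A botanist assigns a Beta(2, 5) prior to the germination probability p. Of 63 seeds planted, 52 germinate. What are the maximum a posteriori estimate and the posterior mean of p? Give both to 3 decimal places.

MAP = 0.779; posterior mean = 0.771

Posterior: Beta(2+52, 5+11) = Beta(54, 16).
Mode = (54−1)/(54+16−2) = 53/68 = 0.779.
Mean = 54/(54+16) = 54/70 = 0.771.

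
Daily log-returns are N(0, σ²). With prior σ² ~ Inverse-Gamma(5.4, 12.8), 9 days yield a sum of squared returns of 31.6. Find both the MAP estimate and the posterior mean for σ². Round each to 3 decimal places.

MAP: 2.624. Posterior mean: 3.213.

Posterior: Inverse-Gamma(shape = 5.4+9/2 = 9.9, scale = 12.8+31.6/2 = 28.6).
Mode = β/(α+1) = 28.6/10.9 = 2.624.
Mean = β/(α−1) = 28.6/8.9 = 3.213.
Mean > mode: the posterior has a right tail.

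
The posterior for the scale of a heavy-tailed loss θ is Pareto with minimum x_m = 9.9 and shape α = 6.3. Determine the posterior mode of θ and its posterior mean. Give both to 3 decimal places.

MAP = 9.900, posterior mean = 11.768

The Pareto density is strictly decreasing on [x_m, ∞), so the mode is x_m = 9.900.
Mean = α·x_m/(α−1) = 6.3·9.9/5.3 = 11.768.
Mean > mode: the posterior has a right tail.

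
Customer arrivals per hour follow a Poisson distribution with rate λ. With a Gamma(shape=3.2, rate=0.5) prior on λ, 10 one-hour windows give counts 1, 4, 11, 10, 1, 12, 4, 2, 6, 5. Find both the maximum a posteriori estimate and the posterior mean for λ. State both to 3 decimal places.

MAP = 5.543; posterior mean = 5.638

Σ counts = 56. Posterior: Gamma(shape = 3.2+56 = 59.2, rate = 0.5+10 = 10.5).
Mode = (α−1)/β = 58.2/10.5 = 5.543.
Mean = α/β = 59.2/10.5 = 5.638.
The posterior is right-skewed, so the mean exceeds the mode.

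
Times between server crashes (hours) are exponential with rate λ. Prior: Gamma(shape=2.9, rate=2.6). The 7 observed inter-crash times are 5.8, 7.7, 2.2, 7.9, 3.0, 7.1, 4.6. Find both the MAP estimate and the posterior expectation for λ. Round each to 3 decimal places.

Σ times = 38.3. Posterior: Gamma(shape = 2.9+7 = 9.9, rate = 2.6+38.3 = 40.9).
Mode = (α−1)/β = 8.9/40.9 = 0.218.
Mean = α/β = 9.9/40.9 = 0.242.

MAP estimate = 0.218, posterior expectation = 0.242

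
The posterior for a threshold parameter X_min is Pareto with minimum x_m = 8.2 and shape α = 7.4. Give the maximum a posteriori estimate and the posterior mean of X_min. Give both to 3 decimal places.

MAP = 8.200, posterior mean = 9.481

The Pareto density is strictly decreasing on [x_m, ∞), so the mode is x_m = 8.200.
Mean = α·x_m/(α−1) = 7.4·8.2/6.4 = 9.481.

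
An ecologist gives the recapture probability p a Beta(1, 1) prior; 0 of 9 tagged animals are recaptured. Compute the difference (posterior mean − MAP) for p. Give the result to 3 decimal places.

Posterior: Beta(1+0, 1+9) = Beta(1, 10).
Since α = 1 ≤ 1 and β > 1, the Beta density is monotone decreasing on [0,1]; the mode is at 0.
Mean = 1/(1+10) = 0.091.
Difference = 0.091 − 0.000 = 0.091.
Mean > mode: the posterior has a right tail.

0.091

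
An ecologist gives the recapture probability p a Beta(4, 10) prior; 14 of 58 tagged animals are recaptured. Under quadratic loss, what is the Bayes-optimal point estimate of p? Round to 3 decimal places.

Posterior: Beta(4+14, 10+44) = Beta(18, 54).
Mode = (18−1)/(18+54−2) = 17/70 = 0.243.
Mean = 18/(18+54) = 18/72 = 0.250.
Quadratic loss ⇒ the optimal estimator is the posterior mean.

0.250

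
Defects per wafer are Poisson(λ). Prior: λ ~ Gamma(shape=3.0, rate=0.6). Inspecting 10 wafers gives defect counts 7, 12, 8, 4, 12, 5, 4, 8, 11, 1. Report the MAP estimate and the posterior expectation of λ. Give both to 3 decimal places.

MAP: 6.981. Posterior mean: 7.075.

Σ counts = 72. Posterior: Gamma(shape = 3.0+72 = 75.0, rate = 0.6+10 = 10.6).
Mode = (α−1)/β = 74.0/10.6 = 6.981.
Mean = α/β = 75.0/10.6 = 7.075.
Mean > mode: the posterior has a right tail.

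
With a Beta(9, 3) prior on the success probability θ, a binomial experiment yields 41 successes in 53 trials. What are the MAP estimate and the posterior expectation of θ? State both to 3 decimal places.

MAP: 0.778. Posterior mean: 0.769.

Posterior: Beta(9+41, 3+12) = Beta(50, 15).
Mode = (50−1)/(50+15−2) = 49/63 = 0.778.
Mean = 50/(50+15) = 50/65 = 0.769.
Mode > mean: the posterior has a left tail.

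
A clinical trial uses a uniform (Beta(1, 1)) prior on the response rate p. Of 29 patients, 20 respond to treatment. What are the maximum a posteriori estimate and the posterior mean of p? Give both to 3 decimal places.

Posterior: Beta(1+20, 1+9) = Beta(21, 10).
Mode = (21−1)/(21+10−2) = 20/29 = 0.690.
Mean = 21/(21+10) = 21/31 = 0.677.
The mean is pulled below the mode by the posterior's left skew.

MAP: 0.690. Posterior mean: 0.677.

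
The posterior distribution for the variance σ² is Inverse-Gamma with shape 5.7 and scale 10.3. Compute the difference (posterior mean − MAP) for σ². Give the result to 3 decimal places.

0.654

Mode = β/(α+1) = 10.3/6.7 = 1.537.
Mean = β/(α−1) = 10.3/4.7 = 2.191.
Difference = 2.191 − 1.537 = 0.654.
Right-skewed posterior ⇒ mode < mean.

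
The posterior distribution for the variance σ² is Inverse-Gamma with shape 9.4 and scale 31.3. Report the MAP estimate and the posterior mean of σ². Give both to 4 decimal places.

MAP = 3.0096; posterior mean = 3.7262

Mode = β/(α+1) = 31.3/10.4 = 3.0096.
Mean = β/(α−1) = 31.3/8.4 = 3.7262.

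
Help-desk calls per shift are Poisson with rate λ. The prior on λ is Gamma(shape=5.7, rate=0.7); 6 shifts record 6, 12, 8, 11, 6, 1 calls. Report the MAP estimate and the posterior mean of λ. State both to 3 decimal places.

MAP = 7.269; posterior mean = 7.418

Σ counts = 44. Posterior: Gamma(shape = 5.7+44 = 49.7, rate = 0.7+6 = 6.7).
Mode = (α−1)/β = 48.7/6.7 = 7.269.
Mean = α/β = 49.7/6.7 = 7.418.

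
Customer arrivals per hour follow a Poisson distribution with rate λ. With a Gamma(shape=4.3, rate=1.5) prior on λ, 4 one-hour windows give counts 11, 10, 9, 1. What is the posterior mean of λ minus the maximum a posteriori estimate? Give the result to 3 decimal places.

Σ counts = 31. Posterior: Gamma(shape = 4.3+31 = 35.3, rate = 1.5+4 = 5.5).
Mode = (α−1)/β = 34.3/5.5 = 6.236.
Mean = α/β = 35.3/5.5 = 6.418.
Difference = 6.418 − 6.236 = 0.182.

0.182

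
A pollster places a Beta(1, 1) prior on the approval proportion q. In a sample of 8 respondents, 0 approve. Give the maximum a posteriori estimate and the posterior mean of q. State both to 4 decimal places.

maximum a posteriori estimate = 0.0000, posterior mean = 0.1000

Posterior: Beta(1+0, 1+8) = Beta(1, 9).
Since α = 1 ≤ 1 and β > 1, the Beta density is monotone decreasing on [0,1]; the mode is at 0.
Mean = 1/(1+9) = 0.1000.
The mean is pulled above the mode by the posterior's right skew.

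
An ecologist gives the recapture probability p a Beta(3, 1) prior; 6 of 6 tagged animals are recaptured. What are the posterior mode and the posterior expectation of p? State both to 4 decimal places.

MAP = 1.0000; posterior mean = 0.9000

Posterior: Beta(3+6, 1+0) = Beta(9, 1).
Since β = 1 ≤ 1 and α > 1, the Beta density is monotone increasing on [0,1]; the mode is at 1.
Mean = 9/(9+1) = 0.9000.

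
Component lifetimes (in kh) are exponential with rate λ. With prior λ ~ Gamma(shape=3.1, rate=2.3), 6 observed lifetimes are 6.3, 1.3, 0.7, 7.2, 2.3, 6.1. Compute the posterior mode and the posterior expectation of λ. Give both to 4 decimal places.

MAP: 0.3092. Posterior mean: 0.3473.

Σ times = 23.9. Posterior: Gamma(shape = 3.1+6 = 9.1, rate = 2.3+23.9 = 26.2).
Mode = (α−1)/β = 8.1/26.2 = 0.3092.
Mean = α/β = 9.1/26.2 = 0.3473.
Right-skewed posterior ⇒ mode < mean.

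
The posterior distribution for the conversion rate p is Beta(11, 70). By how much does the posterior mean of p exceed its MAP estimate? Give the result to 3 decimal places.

Mode = (11−1)/(11+70−2) = 10/79 = 0.127.
Mean = 11/(11+70) = 11/81 = 0.136.
Difference = 0.136 − 0.127 = 0.009.

0.009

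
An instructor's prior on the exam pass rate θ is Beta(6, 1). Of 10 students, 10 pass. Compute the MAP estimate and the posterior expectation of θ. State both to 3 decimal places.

MAP estimate = 1.000, posterior expectation = 0.941

Posterior: Beta(6+10, 1+0) = Beta(16, 1).
Since β = 1 ≤ 1 and α > 1, the Beta density is monotone increasing on [0,1]; the mode is at 1.
Mean = 16/(16+1) = 0.941.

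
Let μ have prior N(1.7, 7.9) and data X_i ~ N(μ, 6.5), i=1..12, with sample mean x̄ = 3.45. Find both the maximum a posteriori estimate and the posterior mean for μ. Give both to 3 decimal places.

MAP = 3.338; posterior mean = 3.338

Posterior for μ is Normal. Precision-weighted mean: (1/7.9·1.7 + 12/6.5·3.45) / (1/7.9 + 12/6.5) = 3.338.
A Normal posterior is symmetric, so mode = mean.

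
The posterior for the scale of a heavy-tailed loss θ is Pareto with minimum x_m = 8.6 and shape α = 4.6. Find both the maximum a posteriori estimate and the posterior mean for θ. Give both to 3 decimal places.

The Pareto density is strictly decreasing on [x_m, ∞), so the mode is x_m = 8.600.
Mean = α·x_m/(α−1) = 4.6·8.6/3.6 = 10.989.
The mean is pulled above the mode by the posterior's right skew.

MAP = 8.600; posterior mean = 10.989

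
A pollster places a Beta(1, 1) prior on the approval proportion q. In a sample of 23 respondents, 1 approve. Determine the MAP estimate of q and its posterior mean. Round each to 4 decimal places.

Posterior: Beta(1+1, 1+22) = Beta(2, 23).
Mode = (2−1)/(2+23−2) = 1/23 = 0.0435.
With a flat prior the MAP equals the MLE, 1/23.
Mean = 2/(2+23) = 2/25 = 0.0800.
Mean > mode: the posterior has a right tail.

MAP: 0.0435. Posterior mean: 0.0800.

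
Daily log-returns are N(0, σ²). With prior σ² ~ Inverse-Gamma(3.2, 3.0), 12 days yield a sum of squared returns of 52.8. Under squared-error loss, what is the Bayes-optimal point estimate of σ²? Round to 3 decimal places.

Posterior: Inverse-Gamma(shape = 3.2+12/2 = 9.2, scale = 3.0+52.8/2 = 29.4).
Mode = β/(α+1) = 29.4/10.2 = 2.882.
Mean = β/(α−1) = 29.4/8.2 = 3.585.
Squared-error loss ⇒ the optimal estimator is the posterior mean.

3.585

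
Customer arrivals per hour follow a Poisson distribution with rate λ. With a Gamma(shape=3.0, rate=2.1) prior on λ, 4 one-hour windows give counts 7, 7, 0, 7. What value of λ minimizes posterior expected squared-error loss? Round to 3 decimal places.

Σ counts = 21. Posterior: Gamma(shape = 3.0+21 = 24.0, rate = 2.1+4 = 6.1).
Mode = (α−1)/β = 23.0/6.1 = 3.770.
Mean = α/β = 24.0/6.1 = 3.934.
Squared-error loss ⇒ the optimal estimator is the posterior mean.

3.934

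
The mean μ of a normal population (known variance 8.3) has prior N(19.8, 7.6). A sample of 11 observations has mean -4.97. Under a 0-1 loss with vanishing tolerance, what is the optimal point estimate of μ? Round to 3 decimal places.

-2.733

Posterior for μ is Normal. Precision-weighted mean: (1/7.6·19.8 + 11/8.3·-4.97) / (1/7.6 + 11/8.3) = -2.733.
A Normal posterior is symmetric, so mode = mean.
This is the posterior mode — the MAP estimate.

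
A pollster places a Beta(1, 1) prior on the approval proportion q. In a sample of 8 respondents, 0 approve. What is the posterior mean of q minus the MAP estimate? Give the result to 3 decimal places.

Posterior: Beta(1+0, 1+8) = Beta(1, 9).
Since α = 1 ≤ 1 and β > 1, the Beta density is monotone decreasing on [0,1]; the mode is at 0.
Mean = 1/(1+9) = 0.100.
Difference = 0.100 − 0.000 = 0.100.

0.100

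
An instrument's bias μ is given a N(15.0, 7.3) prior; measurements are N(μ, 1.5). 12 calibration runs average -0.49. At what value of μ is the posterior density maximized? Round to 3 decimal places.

Posterior for μ is Normal. Precision-weighted mean: (1/7.3·15.0 + 12/1.5·-0.49) / (1/7.3 + 12/1.5) = -0.229.
A Normal posterior is symmetric, so mode = mean.
This is the posterior mode — the MAP estimate.

-0.229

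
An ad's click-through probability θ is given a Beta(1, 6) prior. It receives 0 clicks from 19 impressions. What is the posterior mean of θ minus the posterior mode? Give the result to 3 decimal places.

0.038

Posterior: Beta(1+0, 6+19) = Beta(1, 25).
Since α = 1 ≤ 1 and β > 1, the Beta density is monotone decreasing on [0,1]; the mode is at 0.
Mean = 1/(1+25) = 0.038.
Difference = 0.038 − 0.000 = 0.038.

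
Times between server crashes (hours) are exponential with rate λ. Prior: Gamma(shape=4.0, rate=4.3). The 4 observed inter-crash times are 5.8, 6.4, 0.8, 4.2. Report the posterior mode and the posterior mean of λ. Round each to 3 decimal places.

MAP = 0.326; posterior mean = 0.372

Σ times = 17.2. Posterior: Gamma(shape = 4.0+4 = 8.0, rate = 4.3+17.2 = 21.5).
Mode = (α−1)/β = 7.0/21.5 = 0.326.
Mean = α/β = 8.0/21.5 = 0.372.
Mean > mode: the posterior has a right tail.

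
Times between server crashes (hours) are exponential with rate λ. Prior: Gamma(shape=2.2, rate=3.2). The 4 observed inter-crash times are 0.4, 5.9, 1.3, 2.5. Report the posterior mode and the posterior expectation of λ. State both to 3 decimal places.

λ_MAP = 0.391, E[λ|data] = 0.466

Σ times = 10.1. Posterior: Gamma(shape = 2.2+4 = 6.2, rate = 3.2+10.1 = 13.3).
Mode = (α−1)/β = 5.2/13.3 = 0.391.
Mean = α/β = 6.2/13.3 = 0.466.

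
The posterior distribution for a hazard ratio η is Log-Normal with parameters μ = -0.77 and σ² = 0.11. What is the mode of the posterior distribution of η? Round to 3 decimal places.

0.415

Mode = exp(μ − σ²) = exp(-0.88) = 0.415.
Mean = exp(μ + σ²/2) = exp(-0.715) = 0.489.
This is the posterior mode — the MAP estimate.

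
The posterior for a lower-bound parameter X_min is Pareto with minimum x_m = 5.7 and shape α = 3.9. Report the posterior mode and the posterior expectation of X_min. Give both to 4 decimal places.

The Pareto density is strictly decreasing on [x_m, ∞), so the mode is x_m = 5.7000.
Mean = α·x_m/(α−1) = 3.9·5.7/2.9 = 7.6655.
Right-skewed posterior ⇒ mode < mean.

MAP: 5.7000. Posterior mean: 7.6655.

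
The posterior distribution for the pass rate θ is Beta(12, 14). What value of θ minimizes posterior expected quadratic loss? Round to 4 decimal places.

Mode = (12−1)/(12+14−2) = 11/24 = 0.4583.
Mean = 12/(12+14) = 12/26 = 0.4615.
Quadratic loss ⇒ the optimal estimator is the posterior mean.

0.4615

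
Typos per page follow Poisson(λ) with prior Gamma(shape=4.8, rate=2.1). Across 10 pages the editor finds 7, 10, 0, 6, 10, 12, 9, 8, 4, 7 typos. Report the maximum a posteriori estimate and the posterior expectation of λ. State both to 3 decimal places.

Σ counts = 73. Posterior: Gamma(shape = 4.8+73 = 77.8, rate = 2.1+10 = 12.1).
Mode = (α−1)/β = 76.8/12.1 = 6.347.
Mean = α/β = 77.8/12.1 = 6.430.

λ_MAP = 6.347, E[λ|data] = 6.430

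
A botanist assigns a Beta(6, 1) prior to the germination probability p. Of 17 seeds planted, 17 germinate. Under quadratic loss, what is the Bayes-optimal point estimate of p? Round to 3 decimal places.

Posterior: Beta(6+17, 1+0) = Beta(23, 1).
Since β = 1 ≤ 1 and α > 1, the Beta density is monotone increasing on [0,1]; the mode is at 1.
Mean = 23/(23+1) = 0.958.
Quadratic loss ⇒ the optimal estimator is the posterior mean.

0.958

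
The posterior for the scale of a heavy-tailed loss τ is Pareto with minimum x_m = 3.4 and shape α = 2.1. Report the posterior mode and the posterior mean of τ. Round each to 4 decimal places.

The Pareto density is strictly decreasing on [x_m, ∞), so the mode is x_m = 3.4000.
Mean = α·x_m/(α−1) = 2.1·3.4/1.1 = 6.4909.

MAP: 3.4000. Posterior mean: 6.4909.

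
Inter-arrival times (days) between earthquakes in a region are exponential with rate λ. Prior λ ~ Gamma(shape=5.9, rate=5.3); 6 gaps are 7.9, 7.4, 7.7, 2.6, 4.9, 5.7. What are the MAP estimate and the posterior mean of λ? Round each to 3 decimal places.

Σ times = 36.2. Posterior: Gamma(shape = 5.9+6 = 11.9, rate = 5.3+36.2 = 41.5).
Mode = (α−1)/β = 10.9/41.5 = 0.263.
Mean = α/β = 11.9/41.5 = 0.287.

MAP = 0.263; posterior mean = 0.287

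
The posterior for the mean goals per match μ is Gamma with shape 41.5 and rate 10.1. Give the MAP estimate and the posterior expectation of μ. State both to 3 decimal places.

Mode = (α−1)/β = 40.5/10.1 = 4.010.
Mean = α/β = 41.5/10.1 = 4.109.

MAP: 4.010. Posterior mean: 4.109.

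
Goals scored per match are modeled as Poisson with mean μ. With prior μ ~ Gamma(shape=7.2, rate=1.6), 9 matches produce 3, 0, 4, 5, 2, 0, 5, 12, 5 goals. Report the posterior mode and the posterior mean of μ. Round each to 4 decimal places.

Σ counts = 36. Posterior: Gamma(shape = 7.2+36 = 43.2, rate = 1.6+9 = 10.6).
Mode = (α−1)/β = 42.2/10.6 = 3.9811.
Mean = α/β = 43.2/10.6 = 4.0755.
The mean is pulled above the mode by the posterior's right skew.

μ_MAP = 3.9811, E[μ|data] = 4.0755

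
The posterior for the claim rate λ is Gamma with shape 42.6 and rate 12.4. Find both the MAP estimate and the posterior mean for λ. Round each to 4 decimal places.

Mode = (α−1)/β = 41.6/12.4 = 3.3548.
Mean = α/β = 42.6/12.4 = 3.4355.
Mean > mode: the posterior has a right tail.

MAP = 3.3548, posterior mean = 3.4355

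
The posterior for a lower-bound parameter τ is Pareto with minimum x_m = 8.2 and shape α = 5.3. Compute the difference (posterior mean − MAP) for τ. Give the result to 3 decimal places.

The Pareto density is strictly decreasing on [x_m, ∞), so the mode is x_m = 8.200.
Mean = α·x_m/(α−1) = 5.3·8.2/4.3 = 10.107.
Difference = 10.107 − 8.200 = 1.907.
Right-skewed posterior ⇒ mode < mean.

1.907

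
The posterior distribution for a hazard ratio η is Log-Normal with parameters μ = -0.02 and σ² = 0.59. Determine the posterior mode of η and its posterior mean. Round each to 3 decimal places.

Mode = exp(μ − σ²) = exp(-0.61) = 0.543.
Mean = exp(μ + σ²/2) = exp(0.275) = 1.317.
The mean is pulled above the mode by the posterior's right skew.

MAP = 0.543, posterior mean = 1.317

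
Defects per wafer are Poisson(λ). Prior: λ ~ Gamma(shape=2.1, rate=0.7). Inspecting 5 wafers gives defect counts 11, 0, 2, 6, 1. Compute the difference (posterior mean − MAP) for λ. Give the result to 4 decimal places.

0.1754

Σ counts = 20. Posterior: Gamma(shape = 2.1+20 = 22.1, rate = 0.7+5 = 5.7).
Mode = (α−1)/β = 21.1/5.7 = 3.7018.
Mean = α/β = 22.1/5.7 = 3.8772.
Difference = 3.8772 − 3.7018 = 0.1754.
Mean > mode: the posterior has a right tail.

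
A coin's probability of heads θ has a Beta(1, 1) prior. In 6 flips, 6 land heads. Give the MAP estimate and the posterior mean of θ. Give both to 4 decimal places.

MAP = 1.0000, posterior mean = 0.8750

Posterior: Beta(1+6, 1+0) = Beta(7, 1).
Since β = 1 ≤ 1 and α > 1, the Beta density is monotone increasing on [0,1]; the mode is at 1.
Mean = 7/(7+1) = 0.8750.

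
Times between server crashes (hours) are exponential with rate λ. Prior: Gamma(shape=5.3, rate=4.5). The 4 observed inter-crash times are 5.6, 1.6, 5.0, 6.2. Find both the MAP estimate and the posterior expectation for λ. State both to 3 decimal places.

Σ times = 18.4. Posterior: Gamma(shape = 5.3+4 = 9.3, rate = 4.5+18.4 = 22.9).
Mode = (α−1)/β = 8.3/22.9 = 0.362.
Mean = α/β = 9.3/22.9 = 0.406.

MAP = 0.362, posterior mean = 0.406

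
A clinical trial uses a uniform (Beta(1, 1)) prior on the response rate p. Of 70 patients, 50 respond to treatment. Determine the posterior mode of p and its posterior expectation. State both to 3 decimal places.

Posterior: Beta(1+50, 1+20) = Beta(51, 21).
Mode = (51−1)/(51+21−2) = 50/70 = 0.714.
With a flat prior the MAP equals the MLE, 50/70.
Mean = 51/(51+21) = 51/72 = 0.708.
Left-skewed posterior ⇒ mean < mode.

p_MAP = 0.714, E[p|data] = 0.708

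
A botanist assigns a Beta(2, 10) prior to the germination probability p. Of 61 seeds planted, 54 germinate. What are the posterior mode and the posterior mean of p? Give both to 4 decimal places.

MAP = 0.7746; posterior mean = 0.7671

Posterior: Beta(2+54, 10+7) = Beta(56, 17).
Mode = (56−1)/(56+17−2) = 55/71 = 0.7746.
Mean = 56/(56+17) = 56/73 = 0.7671.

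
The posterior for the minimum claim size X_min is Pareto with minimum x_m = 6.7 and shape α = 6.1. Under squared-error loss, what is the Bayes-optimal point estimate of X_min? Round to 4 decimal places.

The Pareto density is strictly decreasing on [x_m, ∞), so the mode is x_m = 6.7000.
Mean = α·x_m/(α−1) = 6.1·6.7/5.1 = 8.0137.
Squared-error loss ⇒ the optimal estimator is the posterior mean.

8.0137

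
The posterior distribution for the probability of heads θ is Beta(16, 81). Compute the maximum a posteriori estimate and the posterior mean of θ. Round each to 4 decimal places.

Mode = (16−1)/(16+81−2) = 15/95 = 0.1579.
Mean = 16/(16+81) = 16/97 = 0.1649.

MAP = 0.1579, posterior mean = 0.1649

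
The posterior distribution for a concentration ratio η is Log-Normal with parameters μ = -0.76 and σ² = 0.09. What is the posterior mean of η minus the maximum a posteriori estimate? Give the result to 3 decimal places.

0.062

Mode = exp(μ − σ²) = exp(-0.85) = 0.427.
Mean = exp(μ + σ²/2) = exp(-0.715) = 0.489.
Difference = 0.489 − 0.427 = 0.062.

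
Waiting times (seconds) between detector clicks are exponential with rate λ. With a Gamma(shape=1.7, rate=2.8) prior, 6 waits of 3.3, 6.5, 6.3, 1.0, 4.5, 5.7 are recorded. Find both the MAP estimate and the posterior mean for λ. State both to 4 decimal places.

Σ times = 27.3. Posterior: Gamma(shape = 1.7+6 = 7.7, rate = 2.8+27.3 = 30.1).
Mode = (α−1)/β = 6.7/30.1 = 0.2226.
Mean = α/β = 7.7/30.1 = 0.2558.

MAP estimate = 0.2226, posterior mean = 0.2558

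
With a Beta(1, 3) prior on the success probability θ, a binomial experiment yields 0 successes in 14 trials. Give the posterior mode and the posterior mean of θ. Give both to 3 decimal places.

MAP = 0.000, posterior mean = 0.056

Posterior: Beta(1+0, 3+14) = Beta(1, 17).
Since α = 1 ≤ 1 and β > 1, the Beta density is monotone decreasing on [0,1]; the mode is at 0.
Mean = 1/(1+17) = 0.056.
The mean is pulled above the mode by the posterior's right skew.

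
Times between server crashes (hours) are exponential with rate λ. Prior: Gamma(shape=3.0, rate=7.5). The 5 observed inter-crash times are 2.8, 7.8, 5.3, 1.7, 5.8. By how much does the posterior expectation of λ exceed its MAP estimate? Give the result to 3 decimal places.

Σ times = 23.4. Posterior: Gamma(shape = 3.0+5 = 8.0, rate = 7.5+23.4 = 30.9).
Mode = (α−1)/β = 7.0/30.9 = 0.227.
Mean = α/β = 8.0/30.9 = 0.259.
Difference = 0.259 − 0.227 = 0.032.
Mean > mode: the posterior has a right tail.

0.032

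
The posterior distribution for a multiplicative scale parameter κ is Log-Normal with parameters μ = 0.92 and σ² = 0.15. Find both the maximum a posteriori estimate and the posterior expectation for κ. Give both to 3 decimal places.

MAP = 2.160; posterior mean = 2.705

Mode = exp(μ − σ²) = exp(0.77) = 2.160.
Mean = exp(μ + σ²/2) = exp(0.995) = 2.705.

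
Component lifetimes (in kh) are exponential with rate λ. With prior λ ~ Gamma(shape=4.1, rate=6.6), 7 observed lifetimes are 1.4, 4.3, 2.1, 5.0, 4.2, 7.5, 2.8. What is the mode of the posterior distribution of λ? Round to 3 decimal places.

0.298

Σ times = 27.3. Posterior: Gamma(shape = 4.1+7 = 11.1, rate = 6.6+27.3 = 33.9).
Mode = (α−1)/β = 10.1/33.9 = 0.298.
Mean = α/β = 11.1/33.9 = 0.327.
This is the posterior mode — the MAP estimate.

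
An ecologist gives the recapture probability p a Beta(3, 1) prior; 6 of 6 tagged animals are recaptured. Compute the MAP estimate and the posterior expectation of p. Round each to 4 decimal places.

p_MAP = 1.0000, E[p|data] = 0.9000

Posterior: Beta(3+6, 1+0) = Beta(9, 1).
Since β = 1 ≤ 1 and α > 1, the Beta density is monotone increasing on [0,1]; the mode is at 1.
Mean = 9/(9+1) = 0.9000.
Left-skewed posterior ⇒ mean < mode.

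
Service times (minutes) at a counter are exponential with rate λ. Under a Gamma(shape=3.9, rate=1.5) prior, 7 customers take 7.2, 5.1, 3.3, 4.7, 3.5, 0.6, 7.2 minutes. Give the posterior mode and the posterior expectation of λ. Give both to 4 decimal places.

Σ times = 31.6. Posterior: Gamma(shape = 3.9+7 = 10.9, rate = 1.5+31.6 = 33.1).
Mode = (α−1)/β = 9.9/33.1 = 0.2991.
Mean = α/β = 10.9/33.1 = 0.3293.
The mean is pulled above the mode by the posterior's right skew.

MAP = 0.2991, posterior mean = 0.3293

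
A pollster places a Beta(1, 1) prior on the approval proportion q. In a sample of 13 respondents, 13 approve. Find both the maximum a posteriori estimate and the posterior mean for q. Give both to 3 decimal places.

Posterior: Beta(1+13, 1+0) = Beta(14, 1).
Since β = 1 ≤ 1 and α > 1, the Beta density is monotone increasing on [0,1]; the mode is at 1.
Mean = 14/(14+1) = 0.933.
The posterior is left-skewed, so the mode exceeds the mean.

q_MAP = 1.000, E[q|data] = 0.933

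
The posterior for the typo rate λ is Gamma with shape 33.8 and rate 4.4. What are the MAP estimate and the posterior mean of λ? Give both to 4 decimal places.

Mode = (α−1)/β = 32.8/4.4 = 7.4545.
Mean = α/β = 33.8/4.4 = 7.6818.
Mean > mode: the posterior has a right tail.

MAP estimate = 7.4545, posterior mean = 7.6818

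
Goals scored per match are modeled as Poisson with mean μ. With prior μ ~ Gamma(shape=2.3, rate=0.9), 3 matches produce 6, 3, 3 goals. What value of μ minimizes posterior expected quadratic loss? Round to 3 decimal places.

3.667

Σ counts = 12. Posterior: Gamma(shape = 2.3+12 = 14.3, rate = 0.9+3 = 3.9).
Mode = (α−1)/β = 13.3/3.9 = 3.410.
Mean = α/β = 14.3/3.9 = 3.667.
Quadratic loss ⇒ the optimal estimator is the posterior mean.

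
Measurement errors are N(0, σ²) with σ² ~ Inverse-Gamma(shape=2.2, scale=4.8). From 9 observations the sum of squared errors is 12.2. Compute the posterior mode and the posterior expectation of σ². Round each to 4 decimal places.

MAP = 1.4156; posterior mean = 1.9123

Posterior: Inverse-Gamma(shape = 2.2+9/2 = 6.7, scale = 4.8+12.2/2 = 10.9).
Mode = β/(α+1) = 10.9/7.7 = 1.4156.
Mean = β/(α−1) = 10.9/5.7 = 1.9123.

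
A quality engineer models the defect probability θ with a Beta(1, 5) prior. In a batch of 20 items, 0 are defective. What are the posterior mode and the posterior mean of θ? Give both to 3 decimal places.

Posterior: Beta(1+0, 5+20) = Beta(1, 25).
Since α = 1 ≤ 1 and β > 1, the Beta density is monotone decreasing on [0,1]; the mode is at 0.
Mean = 1/(1+25) = 0.038.

MAP: 0.000. Posterior mean: 0.038.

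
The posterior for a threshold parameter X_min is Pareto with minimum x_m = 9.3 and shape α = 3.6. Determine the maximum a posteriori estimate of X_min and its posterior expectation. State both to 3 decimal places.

MAP = 9.300; posterior mean = 12.877

The Pareto density is strictly decreasing on [x_m, ∞), so the mode is x_m = 9.300.
Mean = α·x_m/(α−1) = 3.6·9.3/2.6 = 12.877.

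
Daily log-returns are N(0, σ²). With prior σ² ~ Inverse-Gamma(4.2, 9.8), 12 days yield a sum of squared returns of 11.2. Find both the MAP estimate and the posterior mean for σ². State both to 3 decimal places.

MAP estimate = 1.375, posterior mean = 1.674

Posterior: Inverse-Gamma(shape = 4.2+12/2 = 10.2, scale = 9.8+11.2/2 = 15.4).
Mode = β/(α+1) = 15.4/11.2 = 1.375.
Mean = β/(α−1) = 15.4/9.2 = 1.674.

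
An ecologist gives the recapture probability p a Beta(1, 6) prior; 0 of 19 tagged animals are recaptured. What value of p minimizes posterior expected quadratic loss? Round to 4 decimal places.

Posterior: Beta(1+0, 6+19) = Beta(1, 25).
Since α = 1 ≤ 1 and β > 1, the Beta density is monotone decreasing on [0,1]; the mode is at 0.
Mean = 1/(1+25) = 0.0385.
Quadratic loss ⇒ the optimal estimator is the posterior mean.

0.0385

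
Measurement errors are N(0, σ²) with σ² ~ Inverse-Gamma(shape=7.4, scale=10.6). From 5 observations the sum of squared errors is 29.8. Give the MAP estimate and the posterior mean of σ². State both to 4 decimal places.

MAP estimate = 2.3394, posterior mean = 2.8652

Posterior: Inverse-Gamma(shape = 7.4+5/2 = 9.9, scale = 10.6+29.8/2 = 25.5).
Mode = β/(α+1) = 25.5/10.9 = 2.3394.
Mean = β/(α−1) = 25.5/8.9 = 2.8652.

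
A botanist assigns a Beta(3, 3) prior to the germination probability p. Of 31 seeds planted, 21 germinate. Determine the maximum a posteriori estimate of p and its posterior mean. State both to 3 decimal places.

maximum a posteriori estimate = 0.657, posterior mean = 0.649

Posterior: Beta(3+21, 3+10) = Beta(24, 13).
Mode = (24−1)/(24+13−2) = 23/35 = 0.657.
Mean = 24/(24+13) = 24/37 = 0.649.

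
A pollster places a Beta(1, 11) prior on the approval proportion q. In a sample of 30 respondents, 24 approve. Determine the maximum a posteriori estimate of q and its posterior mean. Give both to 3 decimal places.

MAP: 0.600. Posterior mean: 0.595.

Posterior: Beta(1+24, 11+6) = Beta(25, 17).
Mode = (25−1)/(25+17−2) = 24/40 = 0.600.
Mean = 25/(25+17) = 25/42 = 0.595.
The posterior is left-skewed, so the mode exceeds the mean.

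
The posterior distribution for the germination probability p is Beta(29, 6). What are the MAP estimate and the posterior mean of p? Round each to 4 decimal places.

MAP estimate = 0.8485, posterior mean = 0.8286

Mode = (29−1)/(29+6−2) = 28/33 = 0.8485.
Mean = 29/(29+6) = 29/35 = 0.8286.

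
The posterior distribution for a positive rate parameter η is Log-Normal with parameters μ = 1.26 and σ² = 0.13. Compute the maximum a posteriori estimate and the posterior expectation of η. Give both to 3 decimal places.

Mode = exp(μ − σ²) = exp(1.13) = 3.096.
Mean = exp(μ + σ²/2) = exp(1.325) = 3.762.
The mean is pulled above the mode by the posterior's right skew.

MAP = 3.096, posterior mean = 3.762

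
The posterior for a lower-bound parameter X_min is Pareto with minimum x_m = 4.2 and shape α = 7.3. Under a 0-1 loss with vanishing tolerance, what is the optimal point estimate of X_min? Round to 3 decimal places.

The Pareto density is strictly decreasing on [x_m, ∞), so the mode is x_m = 4.200.
Mean = α·x_m/(α−1) = 7.3·4.2/6.3 = 4.867.
This is the posterior mode — the MAP estimate.

4.200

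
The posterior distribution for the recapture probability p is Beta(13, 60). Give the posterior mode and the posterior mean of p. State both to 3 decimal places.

MAP = 0.169, posterior mean = 0.178

Mode = (13−1)/(13+60−2) = 12/71 = 0.169.
Mean = 13/(13+60) = 13/73 = 0.178.
The mean is pulled above the mode by the posterior's right skew.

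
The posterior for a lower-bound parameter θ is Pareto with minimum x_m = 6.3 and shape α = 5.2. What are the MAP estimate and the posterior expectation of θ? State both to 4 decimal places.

The Pareto density is strictly decreasing on [x_m, ∞), so the mode is x_m = 6.3000.
Mean = α·x_m/(α−1) = 5.2·6.3/4.2 = 7.8000.

MAP = 6.3000, posterior mean = 7.8000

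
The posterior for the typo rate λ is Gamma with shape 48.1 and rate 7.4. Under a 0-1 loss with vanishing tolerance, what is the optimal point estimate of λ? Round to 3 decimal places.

Mode = (α−1)/β = 47.1/7.4 = 6.365.
Mean = α/β = 48.1/7.4 = 6.500.
This is the posterior mode — the MAP estimate.

6.365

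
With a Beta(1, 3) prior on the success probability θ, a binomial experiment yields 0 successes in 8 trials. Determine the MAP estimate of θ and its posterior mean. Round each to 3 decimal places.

MAP = 0.000, posterior mean = 0.083

Posterior: Beta(1+0, 3+8) = Beta(1, 11).
Since α = 1 ≤ 1 and β > 1, the Beta density is monotone decreasing on [0,1]; the mode is at 0.
Mean = 1/(1+11) = 0.083.
Mean > mode: the posterior has a right tail.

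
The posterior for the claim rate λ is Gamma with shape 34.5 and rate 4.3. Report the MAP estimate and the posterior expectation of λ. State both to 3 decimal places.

Mode = (α−1)/β = 33.5/4.3 = 7.791.
Mean = α/β = 34.5/4.3 = 8.023.

MAP: 7.791. Posterior mean: 8.023.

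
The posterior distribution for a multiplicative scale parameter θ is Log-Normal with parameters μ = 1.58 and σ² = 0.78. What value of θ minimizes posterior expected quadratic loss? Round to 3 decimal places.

7.171

Mode = exp(μ − σ²) = exp(0.80) = 2.226.
Mean = exp(μ + σ²/2) = exp(1.970) = 7.171.
Quadratic loss ⇒ the optimal estimator is the posterior mean.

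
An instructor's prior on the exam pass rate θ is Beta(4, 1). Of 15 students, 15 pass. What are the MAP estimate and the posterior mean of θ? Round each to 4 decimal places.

MAP: 1.0000. Posterior mean: 0.9500.

Posterior: Beta(4+15, 1+0) = Beta(19, 1).
Since β = 1 ≤ 1 and α > 1, the Beta density is monotone increasing on [0,1]; the mode is at 1.
Mean = 19/(19+1) = 0.9500.
Mode > mean: the posterior has a left tail.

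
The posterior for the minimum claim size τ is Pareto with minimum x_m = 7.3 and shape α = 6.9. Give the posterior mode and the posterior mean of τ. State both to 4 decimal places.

MAP = 7.3000; posterior mean = 8.5373

The Pareto density is strictly decreasing on [x_m, ∞), so the mode is x_m = 7.3000.
Mean = α·x_m/(α−1) = 6.9·7.3/5.9 = 8.5373.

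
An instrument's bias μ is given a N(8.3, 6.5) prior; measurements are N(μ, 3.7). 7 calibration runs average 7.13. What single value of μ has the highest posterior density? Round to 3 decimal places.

7.218

Posterior for μ is Normal. Precision-weighted mean: (1/6.5·8.3 + 7/3.7·7.13) / (1/6.5 + 7/3.7) = 7.218.
A Normal posterior is symmetric, so mode = mean.
This is the posterior mode — the MAP estimate.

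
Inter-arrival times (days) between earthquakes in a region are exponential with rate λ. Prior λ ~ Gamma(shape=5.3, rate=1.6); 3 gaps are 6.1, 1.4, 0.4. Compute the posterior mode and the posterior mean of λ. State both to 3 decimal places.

Σ times = 7.9. Posterior: Gamma(shape = 5.3+3 = 8.3, rate = 1.6+7.9 = 9.5).
Mode = (α−1)/β = 7.3/9.5 = 0.768.
Mean = α/β = 8.3/9.5 = 0.874.

posterior mode = 0.768, posterior mean = 0.874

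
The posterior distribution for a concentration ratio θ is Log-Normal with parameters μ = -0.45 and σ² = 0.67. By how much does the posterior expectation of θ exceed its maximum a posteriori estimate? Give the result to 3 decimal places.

0.565

Mode = exp(μ − σ²) = exp(-1.12) = 0.326.
Mean = exp(μ + σ²/2) = exp(-0.115) = 0.891.
Difference = 0.891 − 0.326 = 0.565.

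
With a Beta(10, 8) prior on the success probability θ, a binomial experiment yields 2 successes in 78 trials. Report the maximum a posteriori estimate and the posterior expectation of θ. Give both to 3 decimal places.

MAP = 0.117, posterior mean = 0.125

Posterior: Beta(10+2, 8+76) = Beta(12, 84).
Mode = (12−1)/(12+84−2) = 11/94 = 0.117.
Mean = 12/(12+84) = 12/96 = 0.125.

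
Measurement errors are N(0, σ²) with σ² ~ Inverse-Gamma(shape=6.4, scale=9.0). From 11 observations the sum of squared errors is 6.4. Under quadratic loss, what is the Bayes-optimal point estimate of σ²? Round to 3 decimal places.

Posterior: Inverse-Gamma(shape = 6.4+11/2 = 11.9, scale = 9.0+6.4/2 = 12.2).
Mode = β/(α+1) = 12.2/12.9 = 0.946.
Mean = β/(α−1) = 12.2/10.9 = 1.119.
Quadratic loss ⇒ the optimal estimator is the posterior mean.

1.119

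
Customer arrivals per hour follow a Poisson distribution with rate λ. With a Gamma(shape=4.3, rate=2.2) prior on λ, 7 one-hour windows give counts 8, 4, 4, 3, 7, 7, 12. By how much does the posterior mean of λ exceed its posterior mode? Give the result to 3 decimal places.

0.109

Σ counts = 45. Posterior: Gamma(shape = 4.3+45 = 49.3, rate = 2.2+7 = 9.2).
Mode = (α−1)/β = 48.3/9.2 = 5.250.
Mean = α/β = 49.3/9.2 = 5.359.
Difference = 5.359 − 5.250 = 0.109.
Mean > mode: the posterior has a right tail.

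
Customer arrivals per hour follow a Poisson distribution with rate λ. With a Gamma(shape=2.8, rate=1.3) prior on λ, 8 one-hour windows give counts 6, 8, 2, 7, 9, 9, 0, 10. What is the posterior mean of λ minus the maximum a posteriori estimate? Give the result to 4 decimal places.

0.1075

Σ counts = 51. Posterior: Gamma(shape = 2.8+51 = 53.8, rate = 1.3+8 = 9.3).
Mode = (α−1)/β = 52.8/9.3 = 5.6774.
Mean = α/β = 53.8/9.3 = 5.7849.
Difference = 5.7849 − 5.6774 = 0.1075.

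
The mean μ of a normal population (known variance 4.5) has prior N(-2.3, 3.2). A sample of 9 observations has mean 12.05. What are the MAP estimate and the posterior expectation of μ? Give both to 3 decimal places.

MAP = 10.111, posterior mean = 10.111

Posterior for μ is Normal. Precision-weighted mean: (1/3.2·-2.3 + 9/4.5·12.05) / (1/3.2 + 9/4.5) = 10.111.
A Normal posterior is symmetric, so mode = mean.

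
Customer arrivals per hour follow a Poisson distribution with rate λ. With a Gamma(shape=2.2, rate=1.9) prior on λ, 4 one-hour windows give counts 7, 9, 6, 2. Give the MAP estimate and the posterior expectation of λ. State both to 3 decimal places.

Σ counts = 24. Posterior: Gamma(shape = 2.2+24 = 26.2, rate = 1.9+4 = 5.9).
Mode = (α−1)/β = 25.2/5.9 = 4.271.
Mean = α/β = 26.2/5.9 = 4.441.

MAP: 4.271. Posterior mean: 4.441.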